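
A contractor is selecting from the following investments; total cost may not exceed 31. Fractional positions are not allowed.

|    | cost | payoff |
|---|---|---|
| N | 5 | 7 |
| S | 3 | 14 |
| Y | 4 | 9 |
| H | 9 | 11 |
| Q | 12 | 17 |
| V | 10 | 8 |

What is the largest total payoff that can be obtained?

Allowing fractional choices, the relaxed optimum would be about 55.6, but investments are indivisible.
N + S + Y + H + V: cost 5 + 3 + 4 + 9 + 10 = 31 ≤ 31, payoff 7 + 14 + 9 + 11 + 8 = 49.
S + Y + H + Q: cost 3 + 4 + 9 + 12 = 28 ≤ 31, payoff 14 + 9 + 11 + 17 = 51.
N + S + H + Q: cost 5 + 3 + 9 + 12 = 29 ≤ 31, payoff 7 + 14 + 11 + 17 = 49.
Best is S, Y, H, and Q with total payoff 51.

51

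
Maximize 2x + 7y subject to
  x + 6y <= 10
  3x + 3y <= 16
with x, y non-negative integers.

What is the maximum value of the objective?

15

The continuous relaxation peaks at (4.4, 0.933) with value 15.33; rounding to a feasible lattice point costs some objective.
(x,y)=(4,1) is feasible, giving 15.
(x,y)=(3,1) is feasible, giving 13.
The best lattice point is (4,1), giving 15.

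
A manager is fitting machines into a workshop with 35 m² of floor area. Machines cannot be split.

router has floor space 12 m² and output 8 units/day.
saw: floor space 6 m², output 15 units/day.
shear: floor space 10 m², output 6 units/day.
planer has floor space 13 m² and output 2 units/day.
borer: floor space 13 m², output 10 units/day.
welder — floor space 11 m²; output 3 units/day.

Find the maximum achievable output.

33

Allowing fractional choices, the relaxed optimum would be about 35.4, but machines are indivisible.
saw + shear + borer: floor space 6 + 10 + 13 = 29 ≤ 35, output 15 + 6 + 10 = 31.
router + saw + borer: floor space 12 + 6 + 13 = 31 ≤ 35, output 8 + 15 + 10 = 33.
Best is router, saw, and borer with total output 33.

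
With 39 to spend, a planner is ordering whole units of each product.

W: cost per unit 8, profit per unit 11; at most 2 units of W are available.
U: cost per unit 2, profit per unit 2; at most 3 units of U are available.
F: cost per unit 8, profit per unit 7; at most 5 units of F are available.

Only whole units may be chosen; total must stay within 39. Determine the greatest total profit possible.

W has the best ratio (11/8); taking only W gives at most 2×11 = 22 (stopped by the supply cap of 2).
Mixing does better — 2×W, 3×U, and 2×F: cost 38 ≤ 39, profit 2·11 + 3·2 + 2·7 = 42.

42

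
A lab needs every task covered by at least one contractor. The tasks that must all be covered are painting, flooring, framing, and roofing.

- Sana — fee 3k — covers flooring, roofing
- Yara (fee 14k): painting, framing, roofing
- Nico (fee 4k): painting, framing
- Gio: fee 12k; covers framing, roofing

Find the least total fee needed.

This is an integer covering problem.
Choose Sana and Nico: together they cover painting, flooring, framing, roofing — every task.
Total fee: 3 + 4 = 7.

7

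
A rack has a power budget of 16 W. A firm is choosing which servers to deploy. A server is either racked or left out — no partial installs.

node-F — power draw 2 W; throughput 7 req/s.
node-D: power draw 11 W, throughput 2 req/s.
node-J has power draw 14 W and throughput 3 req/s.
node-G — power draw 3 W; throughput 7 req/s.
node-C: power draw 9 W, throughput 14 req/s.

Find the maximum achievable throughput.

This is an integer program with binary decision variables.
node-G + node-C: power draw 3 + 9 = 12 ≤ 16, throughput 7 + 14 = 21.
node-F + node-C: power draw 2 + 9 = 11 ≤ 16, throughput 7 + 14 = 21.
node-F + node-G + node-C: power draw 2 + 3 + 9 = 14 ≤ 16, throughput 7 + 7 + 14 = 28.
Best is node-F, node-G, and node-C with total throughput 28.

28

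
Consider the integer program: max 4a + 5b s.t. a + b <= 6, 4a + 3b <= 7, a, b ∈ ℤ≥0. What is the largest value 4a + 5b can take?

10

(a,b)=(0,2): 1·0+1·2=2≤6, 4·0+3·2=6≤7, objective 10.
(a,b)=(1,1): 1·1+1·1=2≤6, 4·1+3·1=7≤7, objective 9.
(a,b)=(0,1): 1·0+1·1=1≤6, 4·0+3·1=3≤7, objective 5.
No feasible integer point exceeds 10.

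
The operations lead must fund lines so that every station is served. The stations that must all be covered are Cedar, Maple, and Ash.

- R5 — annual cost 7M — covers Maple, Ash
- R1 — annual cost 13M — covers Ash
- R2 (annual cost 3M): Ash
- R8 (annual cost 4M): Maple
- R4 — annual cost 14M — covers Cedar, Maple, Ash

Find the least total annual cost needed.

This is a weighted set-cover instance.
The greedy cost-per-new-station heuristic would pick R2, R8, and R4 for 21, but a cheaper cover exists.
R4 alone covers Cedar, Maple, Ash — every station.
Total annual cost: 14.
No cover costs less than 14.

14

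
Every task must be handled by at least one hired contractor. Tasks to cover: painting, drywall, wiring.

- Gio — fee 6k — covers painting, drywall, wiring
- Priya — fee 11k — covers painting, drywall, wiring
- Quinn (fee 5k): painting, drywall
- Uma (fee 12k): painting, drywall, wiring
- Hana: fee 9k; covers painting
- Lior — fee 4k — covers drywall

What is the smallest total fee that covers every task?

6

Gio alone covers painting, drywall, wiring — every task.
Total fee: 6.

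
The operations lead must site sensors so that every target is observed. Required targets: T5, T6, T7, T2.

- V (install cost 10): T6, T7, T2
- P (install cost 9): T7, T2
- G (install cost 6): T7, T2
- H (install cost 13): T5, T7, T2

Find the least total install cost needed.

Choose V and H: together they cover T5, T6, T7, T2 — every target.
Total install cost: 10 + 13 = 23.

23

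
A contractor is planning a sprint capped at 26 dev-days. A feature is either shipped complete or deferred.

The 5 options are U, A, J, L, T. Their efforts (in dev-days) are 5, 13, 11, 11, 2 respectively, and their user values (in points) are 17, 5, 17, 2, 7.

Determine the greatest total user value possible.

41

Take U, J, and T: effort 5 + 11 + 2 = 18 ≤ 26, user value 17 + 17 + 7 = 41.
No other feasible combination does better.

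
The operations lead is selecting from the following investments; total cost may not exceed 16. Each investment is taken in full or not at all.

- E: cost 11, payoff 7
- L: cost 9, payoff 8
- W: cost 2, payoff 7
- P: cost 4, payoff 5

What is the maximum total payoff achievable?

Allowing fractional choices, the relaxed optimum would be about 20.6, but investments are indivisible.
L + W + P: cost 9 + 2 + 4 = 15 ≤ 16, payoff 8 + 7 + 5 = 20.
L + W: cost 9 + 2 = 11 ≤ 16, payoff 8 + 7 = 15.
Best is L, W, and P with total payoff 20.

20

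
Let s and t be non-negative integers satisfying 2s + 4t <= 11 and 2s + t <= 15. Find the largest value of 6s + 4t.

30

Relaxing integrality, the LP optimum is 33.00 at (s,t) = (5.5, 0), which is not an integer point.
(s,t)=(5,0): 2·5+4·0=10≤11, 2·5+1·0=10≤15, objective 30.
(s,t)=(4,0): 2·4+4·0=8≤11, 2·4+1·0=8≤15, objective 24.
No feasible integer point exceeds 30.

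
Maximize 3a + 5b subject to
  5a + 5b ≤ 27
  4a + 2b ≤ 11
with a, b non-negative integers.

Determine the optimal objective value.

25

(a,b)=(0,5): 5·0+5·5=25≤27, 4·0+2·5=10≤11, objective 25.
(a,b)=(0,4): 5·0+5·4=20≤27, 4·0+2·4=8≤11, objective 20.
The best lattice point is (0,5), giving 25.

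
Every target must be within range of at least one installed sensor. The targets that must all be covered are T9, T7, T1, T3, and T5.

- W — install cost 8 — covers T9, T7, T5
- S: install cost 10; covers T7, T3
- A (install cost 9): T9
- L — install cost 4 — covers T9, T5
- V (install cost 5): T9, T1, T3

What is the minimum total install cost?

This is a weighted set-cover instance.
Choose W and V: together they cover T9, T7, T1, T3, T5 — every target.
Total install cost: 8 + 5 = 13.
No cover costs less than 13.

13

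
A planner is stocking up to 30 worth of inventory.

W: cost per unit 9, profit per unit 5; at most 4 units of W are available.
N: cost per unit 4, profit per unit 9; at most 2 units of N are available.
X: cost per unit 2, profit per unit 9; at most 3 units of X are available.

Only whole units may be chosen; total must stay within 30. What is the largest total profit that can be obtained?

Take 1×W, 2×N, and 3×X: cost 23 ≤ 30, profit 1·5 + 2·9 + 3·9 = 50.
X has the best ratio (9/2) and is taken to its limit of 3; remaining capacity is filled optimally with the others.

50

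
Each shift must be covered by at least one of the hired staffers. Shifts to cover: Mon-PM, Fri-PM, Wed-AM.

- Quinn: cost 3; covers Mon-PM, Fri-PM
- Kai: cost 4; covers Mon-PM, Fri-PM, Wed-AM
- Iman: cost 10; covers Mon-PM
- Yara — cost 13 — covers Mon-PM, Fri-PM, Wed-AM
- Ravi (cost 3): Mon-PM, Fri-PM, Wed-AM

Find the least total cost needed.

Ravi alone covers Mon-PM, Fri-PM, Wed-AM — every shift.
Total cost: 3.
No cover costs less than 3.

3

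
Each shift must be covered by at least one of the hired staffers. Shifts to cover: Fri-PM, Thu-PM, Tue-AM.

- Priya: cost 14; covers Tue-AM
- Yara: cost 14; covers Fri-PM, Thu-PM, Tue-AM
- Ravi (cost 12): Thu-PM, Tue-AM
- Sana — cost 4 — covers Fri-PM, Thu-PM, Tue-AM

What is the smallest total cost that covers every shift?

Sana alone covers Fri-PM, Thu-PM, Tue-AM — every shift.
Total cost: 4.

4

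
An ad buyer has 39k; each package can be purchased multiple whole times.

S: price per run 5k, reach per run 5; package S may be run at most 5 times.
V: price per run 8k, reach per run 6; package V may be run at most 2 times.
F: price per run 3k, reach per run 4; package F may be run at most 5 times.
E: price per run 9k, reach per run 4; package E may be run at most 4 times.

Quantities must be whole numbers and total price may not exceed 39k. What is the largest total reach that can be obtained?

41

This is a bounded integer knapsack.
F has the best ratio (4/3); taking only F gives at most 5×4 = 20 (stopped by the supply cap of 5).
Mixing does better — 3×S, 1×V, and 5×F: price 38 ≤ 39, reach 3·5 + 1·6 + 5·4 = 41.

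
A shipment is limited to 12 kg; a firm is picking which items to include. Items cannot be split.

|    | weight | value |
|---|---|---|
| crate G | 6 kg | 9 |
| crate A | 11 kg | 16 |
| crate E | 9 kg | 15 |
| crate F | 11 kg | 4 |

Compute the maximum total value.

16

crate G: weight 6 ≤ 12, value 9.
crate A: weight 11 ≤ 12, value 16.
crate E: weight 9 ≤ 12, value 15.
Best is crate A with total value 16.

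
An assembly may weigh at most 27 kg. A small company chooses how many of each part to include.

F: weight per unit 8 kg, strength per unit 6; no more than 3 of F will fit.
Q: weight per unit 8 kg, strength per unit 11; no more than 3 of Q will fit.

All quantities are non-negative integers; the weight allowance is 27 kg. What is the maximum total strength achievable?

33

3×Q: weight 24 ≤ 27, strength 3·11 = 33.
1×F and 2×Q: weight 24 ≤ 27, strength 1·6 + 2·11 = 28.
Best is 33.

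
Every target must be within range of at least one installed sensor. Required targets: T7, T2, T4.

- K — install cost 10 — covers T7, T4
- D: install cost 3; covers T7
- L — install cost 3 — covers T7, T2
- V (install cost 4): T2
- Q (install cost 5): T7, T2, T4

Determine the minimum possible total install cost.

Q alone covers T7, T2, T4 — every target.
Total install cost: 5.

5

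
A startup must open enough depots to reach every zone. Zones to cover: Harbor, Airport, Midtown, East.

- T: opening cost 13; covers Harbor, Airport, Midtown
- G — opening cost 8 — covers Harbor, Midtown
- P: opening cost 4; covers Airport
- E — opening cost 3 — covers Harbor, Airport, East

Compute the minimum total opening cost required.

11

Choose G and E: together they cover Harbor, Airport, Midtown, East — every zone.
Total opening cost: 8 + 3 = 11.
No cover costs less than 11.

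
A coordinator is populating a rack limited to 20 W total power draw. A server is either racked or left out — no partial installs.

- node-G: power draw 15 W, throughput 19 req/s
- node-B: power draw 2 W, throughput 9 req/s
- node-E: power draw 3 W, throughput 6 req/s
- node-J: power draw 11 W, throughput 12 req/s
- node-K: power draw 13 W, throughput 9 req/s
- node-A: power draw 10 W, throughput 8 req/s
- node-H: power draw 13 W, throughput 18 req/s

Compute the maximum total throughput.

34

node-B + node-E + node-H: power draw 2 + 3 + 13 = 18 ≤ 20, throughput 9 + 6 + 18 = 33.
node-G + node-B + node-E: power draw 15 + 2 + 3 = 20 ≤ 20, throughput 19 + 9 + 6 = 34.
node-G + node-B: power draw 15 + 2 = 17 ≤ 20, throughput 19 + 9 = 28.
Best is node-G, node-B, and node-E with total throughput 34.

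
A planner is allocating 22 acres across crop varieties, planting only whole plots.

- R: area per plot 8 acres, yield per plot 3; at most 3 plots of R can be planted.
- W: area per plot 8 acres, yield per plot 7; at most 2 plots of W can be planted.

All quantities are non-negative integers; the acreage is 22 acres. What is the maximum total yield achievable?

Take 2×W: area 16 ≤ 22, yield 2·7 = 14.
W has the best ratio (7/8) and is taken to its limit of 2; remaining capacity is filled optimally with the others.

14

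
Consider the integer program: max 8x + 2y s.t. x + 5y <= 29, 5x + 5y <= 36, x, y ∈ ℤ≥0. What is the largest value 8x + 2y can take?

The continuous relaxation peaks at (7.2, 0) with value 57.60; rounding to a feasible lattice point costs some objective.
(x,y)=(7,0): 1·7+5·0=7≤29, 5·7+5·0=35≤36, objective 56.
(x,y)=(6,1): 1·6+5·1=11≤29, 5·6+5·1=35≤36, objective 50.
(x,y)=(6,0): 1·6+5·0=6≤29, 5·6+5·0=30≤36, objective 48.
No feasible integer point exceeds 56.

56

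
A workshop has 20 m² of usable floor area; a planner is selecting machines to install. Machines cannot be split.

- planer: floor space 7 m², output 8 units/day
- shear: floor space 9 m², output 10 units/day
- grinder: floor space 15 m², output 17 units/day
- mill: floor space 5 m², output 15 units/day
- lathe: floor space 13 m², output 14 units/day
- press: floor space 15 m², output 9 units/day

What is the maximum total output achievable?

This is a 0-1 knapsack instance.
Allowing fractional choices, the relaxed optimum would be about 32.1, but machines are indivisible.
mill + lathe: floor space 5 + 13 = 18 ≤ 20, output 15 + 14 = 29.
grinder + mill: floor space 15 + 5 = 20 ≤ 20, output 17 + 15 = 32.
shear + mill: floor space 9 + 5 = 14 ≤ 20, output 10 + 15 = 25.
Best is grinder and mill with total output 32.

32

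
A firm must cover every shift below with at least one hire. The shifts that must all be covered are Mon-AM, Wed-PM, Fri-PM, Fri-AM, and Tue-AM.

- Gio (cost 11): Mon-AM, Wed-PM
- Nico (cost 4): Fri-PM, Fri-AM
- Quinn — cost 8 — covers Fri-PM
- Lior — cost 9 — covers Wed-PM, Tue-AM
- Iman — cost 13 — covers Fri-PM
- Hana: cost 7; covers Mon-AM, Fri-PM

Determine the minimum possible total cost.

Choose Nico, Lior, and Hana: together they cover Mon-AM, Wed-PM, Fri-PM, Fri-AM, Tue-AM — every shift.
Total cost: 4 + 9 + 7 = 20.
No cover costs less than 20.

20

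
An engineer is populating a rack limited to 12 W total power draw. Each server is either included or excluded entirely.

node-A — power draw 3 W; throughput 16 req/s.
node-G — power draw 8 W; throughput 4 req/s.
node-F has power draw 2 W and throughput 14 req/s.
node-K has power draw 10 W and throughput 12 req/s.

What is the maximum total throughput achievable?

30

Allowing fractional choices, the relaxed optimum would be about 38.4, but servers are indivisible.
node-A + node-G: power draw 3 + 8 = 11 ≤ 12, throughput 16 + 4 = 20.
node-A + node-F: power draw 3 + 2 = 5 ≤ 12, throughput 16 + 14 = 30.
node-F + node-K: power draw 2 + 10 = 12 ≤ 12, throughput 14 + 12 = 26.
Best is node-A and node-F with total throughput 30.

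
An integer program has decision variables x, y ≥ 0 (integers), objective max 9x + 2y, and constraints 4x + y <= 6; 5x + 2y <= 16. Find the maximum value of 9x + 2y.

13

(x,y)=(1,2) is feasible, giving 13.
(x,y)=(1,1) is feasible, giving 11.
(x,y)=(1,0) is feasible, giving 9.
(x,y)=(0,3) is feasible, giving 6.
The best lattice point is (1,2), giving 13.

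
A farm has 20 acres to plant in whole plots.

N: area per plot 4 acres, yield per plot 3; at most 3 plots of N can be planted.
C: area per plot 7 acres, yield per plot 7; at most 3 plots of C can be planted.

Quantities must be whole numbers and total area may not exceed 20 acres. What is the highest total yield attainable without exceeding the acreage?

3×N and 1×C: area 19 ≤ 20, yield 3·3 + 1·7 = 16.
1×N and 2×C: area 18 ≤ 20, yield 1·3 + 2·7 = 17.
Best is 17.

17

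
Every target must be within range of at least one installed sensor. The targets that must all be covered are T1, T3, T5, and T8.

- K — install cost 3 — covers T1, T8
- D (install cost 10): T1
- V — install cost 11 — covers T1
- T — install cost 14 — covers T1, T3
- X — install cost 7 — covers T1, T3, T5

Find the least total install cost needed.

Choose K and X: together they cover T1, T3, T5, T8 — every target.
Total install cost: 3 + 7 = 10.
No cover costs less than 10.

10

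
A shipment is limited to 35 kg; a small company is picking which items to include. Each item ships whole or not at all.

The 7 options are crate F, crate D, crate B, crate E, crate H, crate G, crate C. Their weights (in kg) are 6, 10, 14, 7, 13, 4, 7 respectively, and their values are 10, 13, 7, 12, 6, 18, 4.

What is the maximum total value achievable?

57

Allowing fractional choices, the relaxed optimum would be about 57.5, but items are indivisible.
crate D + crate B + crate E + crate G: weight 10 + 14 + 7 + 4 = 35 ≤ 35, value 13 + 7 + 12 + 18 = 50.
crate F + crate D + crate E + crate G: weight 6 + 10 + 7 + 4 = 27 ≤ 35, value 10 + 13 + 12 + 18 = 53.
crate F + crate D + crate E + crate G + crate C: weight 6 + 10 + 7 + 4 + 7 = 34 ≤ 35, value 10 + 13 + 12 + 18 + 4 = 57.
Best is crate F, crate D, crate E, crate G, and crate C with total value 57.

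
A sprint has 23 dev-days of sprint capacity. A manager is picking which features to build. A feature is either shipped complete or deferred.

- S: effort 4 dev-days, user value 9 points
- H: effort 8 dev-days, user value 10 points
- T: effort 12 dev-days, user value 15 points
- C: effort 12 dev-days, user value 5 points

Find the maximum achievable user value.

25

Allowing fractional choices, the relaxed optimum would be about 32.8, but features are indivisible.
S + H: effort 4 + 8 = 12 ≤ 23, user value 9 + 10 = 19.
H + T: effort 8 + 12 = 20 ≤ 23, user value 10 + 15 = 25.
S + T: effort 4 + 12 = 16 ≤ 23, user value 9 + 15 = 24.
Best is H and T with total user value 25.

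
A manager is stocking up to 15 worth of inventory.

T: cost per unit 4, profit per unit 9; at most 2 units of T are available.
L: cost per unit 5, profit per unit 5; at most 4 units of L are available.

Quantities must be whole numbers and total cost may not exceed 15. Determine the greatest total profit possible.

T has the best ratio (9/4); taking only T gives at most 2×9 = 18 (stopped by the supply cap of 2).
Mixing does better — 2×T and 1×L: cost 13 ≤ 15, profit 2·9 + 1·5 = 23.

23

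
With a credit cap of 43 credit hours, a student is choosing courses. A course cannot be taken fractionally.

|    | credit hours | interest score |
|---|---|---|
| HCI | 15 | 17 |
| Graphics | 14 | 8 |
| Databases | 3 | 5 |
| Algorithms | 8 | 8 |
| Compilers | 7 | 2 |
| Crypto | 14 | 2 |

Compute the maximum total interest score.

38

Allowing fractional choices, the relaxed optimum would be about 38.9, but courses are indivisible.
HCI + Graphics + Databases + Algorithms: credit hours 15 + 14 + 3 + 8 = 40 ≤ 43, interest score 17 + 8 + 5 + 8 = 38.
HCI + Databases + Algorithms + Compilers: credit hours 15 + 3 + 8 + 7 = 33 ≤ 43, interest score 17 + 5 + 8 + 2 = 32.
HCI + Graphics + Algorithms: credit hours 15 + 14 + 8 = 37 ≤ 43, interest score 17 + 8 + 8 = 33.
Best is HCI, Graphics, Databases, and Algorithms with total interest score 38.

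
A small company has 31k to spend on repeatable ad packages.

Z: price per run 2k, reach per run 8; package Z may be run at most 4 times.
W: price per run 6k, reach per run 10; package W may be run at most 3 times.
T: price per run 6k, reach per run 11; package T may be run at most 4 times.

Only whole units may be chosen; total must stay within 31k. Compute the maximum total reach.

68

Take 3×Z and 4×T: price 30 ≤ 31, reach 3·8 + 4·11 = 68.
No other integer combination yields more.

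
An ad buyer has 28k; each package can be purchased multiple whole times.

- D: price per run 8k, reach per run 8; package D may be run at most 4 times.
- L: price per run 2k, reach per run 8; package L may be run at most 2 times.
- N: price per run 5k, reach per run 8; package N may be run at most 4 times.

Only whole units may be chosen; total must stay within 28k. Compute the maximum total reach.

This is a bounded integer knapsack.
1×D, 2×L, and 3×N: price 27 ≤ 28, reach 1·8 + 2·8 + 3·8 = 48.
2×L and 4×N: price 24 ≤ 28, reach 2·8 + 4·8 = 48.
Best is 48.

48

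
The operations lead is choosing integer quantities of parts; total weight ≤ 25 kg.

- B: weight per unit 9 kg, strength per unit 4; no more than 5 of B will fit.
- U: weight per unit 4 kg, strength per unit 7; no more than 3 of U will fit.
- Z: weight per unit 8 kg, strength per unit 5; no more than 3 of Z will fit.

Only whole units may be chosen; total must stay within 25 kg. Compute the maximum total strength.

1×B and 3×U: weight 21 ≤ 25, strength 1·4 + 3·7 = 25.
3×U and 1×Z: weight 20 ≤ 25, strength 3·7 + 1·5 = 26.
Best is 26.

26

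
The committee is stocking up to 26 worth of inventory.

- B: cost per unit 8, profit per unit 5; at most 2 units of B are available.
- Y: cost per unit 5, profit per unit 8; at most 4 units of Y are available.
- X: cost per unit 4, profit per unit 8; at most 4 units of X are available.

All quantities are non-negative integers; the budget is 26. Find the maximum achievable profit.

This is a bounded integer knapsack.
1×Y and 4×X: cost 21 ≤ 26, profit 1·8 + 4·8 = 40.
2×Y and 4×X: cost 26 ≤ 26, profit 2·8 + 4·8 = 48.
Best is 48.

48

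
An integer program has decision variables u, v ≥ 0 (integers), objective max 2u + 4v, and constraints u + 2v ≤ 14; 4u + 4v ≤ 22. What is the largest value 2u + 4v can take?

20

(u,v)=(0,5): 1·0+2·5=10≤14, 4·0+4·5=20≤22, objective 20.
(u,v)=(1,4): 1·1+2·4=9≤14, 4·1+4·4=20≤22, objective 18.
(u,v)=(0,4): 1·0+2·4=8≤14, 4·0+4·4=16≤22, objective 16.
No feasible integer point exceeds 20.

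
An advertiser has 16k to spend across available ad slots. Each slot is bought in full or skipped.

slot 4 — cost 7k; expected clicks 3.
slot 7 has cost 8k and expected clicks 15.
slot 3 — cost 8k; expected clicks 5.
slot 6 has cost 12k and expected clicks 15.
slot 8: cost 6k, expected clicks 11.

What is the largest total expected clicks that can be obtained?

26

Take slot 7 and slot 8: cost 8 + 6 = 14 ≤ 16, expected clicks 15 + 11 = 26.
No other feasible combination does better.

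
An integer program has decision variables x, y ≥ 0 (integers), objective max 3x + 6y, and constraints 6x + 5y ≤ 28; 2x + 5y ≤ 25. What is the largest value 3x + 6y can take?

30

(x,y)=(0,5) is feasible, giving 30.
(x,y)=(1,4) is feasible, giving 27.
(x,y)=(0,4) is feasible, giving 24.
Maximum is 30 at (x,y)=(0,5).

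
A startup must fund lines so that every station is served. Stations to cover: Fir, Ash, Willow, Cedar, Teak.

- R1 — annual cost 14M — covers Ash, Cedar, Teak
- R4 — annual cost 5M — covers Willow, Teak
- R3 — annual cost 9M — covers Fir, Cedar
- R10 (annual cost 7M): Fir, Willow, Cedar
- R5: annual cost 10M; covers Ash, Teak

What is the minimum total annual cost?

17

This is an integer covering problem.
Choose R10 and R5: together they cover Fir, Ash, Willow, Cedar, Teak — every station.
Total annual cost: 7 + 10 = 17.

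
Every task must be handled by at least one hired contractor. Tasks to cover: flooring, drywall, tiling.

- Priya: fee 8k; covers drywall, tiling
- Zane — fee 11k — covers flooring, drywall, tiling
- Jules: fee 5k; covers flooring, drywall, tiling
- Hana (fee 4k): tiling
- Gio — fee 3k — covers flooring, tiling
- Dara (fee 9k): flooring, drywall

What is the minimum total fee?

5

The greedy cost-per-new-task heuristic would pick Gio and Jules for 8, but a cheaper cover exists.
Jules alone covers flooring, drywall, tiling — every task.
Total fee: 5.
No cover costs less than 5.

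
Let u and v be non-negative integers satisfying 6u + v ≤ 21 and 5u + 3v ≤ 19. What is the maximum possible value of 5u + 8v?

48

(u,v)=(0,6) is feasible, giving 48.
(u,v)=(0,5) is feasible, giving 40.
The best lattice point is (0,6), giving 48.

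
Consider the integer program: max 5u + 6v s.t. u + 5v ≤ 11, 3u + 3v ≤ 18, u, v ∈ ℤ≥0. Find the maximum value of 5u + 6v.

(u,v)=(5,1): 1·5+5·1=10≤11, 3·5+3·1=18≤18, objective 31.
(u,v)=(6,0): 1·6+5·0=6≤11, 3·6+3·0=18≤18, objective 30.
(u,v)=(4,1): 1·4+5·1=9≤11, 3·4+3·1=15≤18, objective 26.
Maximum is 31 at (u,v)=(5,1).

31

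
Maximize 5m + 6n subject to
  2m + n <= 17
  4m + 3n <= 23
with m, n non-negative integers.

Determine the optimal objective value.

42

(m,n)=(0,7): 2·0+1·7=7≤17, 4·0+3·7=21≤23, objective 42.
(m,n)=(1,6): 2·1+1·6=8≤17, 4·1+3·6=22≤23, objective 41.
(m,n)=(0,6): 2·0+1·6=6≤17, 4·0+3·6=18≤23, objective 36.
The best lattice point is (0,7), giving 42.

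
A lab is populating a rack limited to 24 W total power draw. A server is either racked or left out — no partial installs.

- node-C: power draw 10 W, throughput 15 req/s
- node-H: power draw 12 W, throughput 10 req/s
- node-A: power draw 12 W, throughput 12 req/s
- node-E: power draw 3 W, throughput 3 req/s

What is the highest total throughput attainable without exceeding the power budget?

27

Allowing fractional choices, the relaxed optimum would be about 29.0, but servers are indivisible.
node-H + node-A: power draw 12 + 12 = 24 ≤ 24, throughput 10 + 12 = 22.
node-C + node-H: power draw 10 + 12 = 22 ≤ 24, throughput 15 + 10 = 25.
node-C + node-A: power draw 10 + 12 = 22 ≤ 24, throughput 15 + 12 = 27.
Best is node-C and node-A with total throughput 27.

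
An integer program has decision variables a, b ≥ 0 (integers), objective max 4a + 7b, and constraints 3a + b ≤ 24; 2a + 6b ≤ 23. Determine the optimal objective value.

35

Relaxing integrality, the LP optimum is 39.44 at (a,b) = (7.56, 1.31), which is not an integer point.
(a,b)=(7,1): 3·7+1·1=22≤24, 2·7+6·1=20≤23, objective 35.
(a,b)=(8,0): 3·8+1·0=24≤24, 2·8+6·0=16≤23, objective 32.
Maximum is 35 at (a,b)=(7,1).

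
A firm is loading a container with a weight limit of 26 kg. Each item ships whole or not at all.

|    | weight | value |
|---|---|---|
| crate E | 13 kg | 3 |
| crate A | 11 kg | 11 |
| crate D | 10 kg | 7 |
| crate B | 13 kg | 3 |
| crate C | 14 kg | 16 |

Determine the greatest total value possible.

27

This is a 0-1 knapsack instance.
Allowing fractional choices, the relaxed optimum would be about 27.7, but items are indivisible.
crate D + crate C: weight 10 + 14 = 24 ≤ 26, value 7 + 16 = 23.
crate A + crate C: weight 11 + 14 = 25 ≤ 26, value 11 + 16 = 27.
Best is crate A and crate C with total value 27.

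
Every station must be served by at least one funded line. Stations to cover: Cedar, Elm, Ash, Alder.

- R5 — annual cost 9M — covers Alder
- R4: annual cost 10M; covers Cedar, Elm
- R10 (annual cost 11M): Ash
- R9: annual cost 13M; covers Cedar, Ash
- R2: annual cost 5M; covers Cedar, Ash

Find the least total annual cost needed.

Choose R5, R4, and R2: together they cover Cedar, Elm, Ash, Alder — every station.
Total annual cost: 9 + 10 + 5 = 24.
No cover costs less than 24.

24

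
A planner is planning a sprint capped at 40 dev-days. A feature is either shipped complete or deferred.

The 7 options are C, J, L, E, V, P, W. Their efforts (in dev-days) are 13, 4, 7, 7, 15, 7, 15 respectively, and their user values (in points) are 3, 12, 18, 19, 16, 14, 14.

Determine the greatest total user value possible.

79

Take J, L, E, V, and P: effort 4 + 7 + 7 + 15 + 7 = 40 ≤ 40, user value 12 + 18 + 19 + 16 + 14 = 79.
No other feasible combination does better.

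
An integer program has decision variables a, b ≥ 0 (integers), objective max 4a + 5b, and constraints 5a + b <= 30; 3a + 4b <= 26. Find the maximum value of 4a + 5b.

(a,b)=(2,5): 5·2+1·5=15≤30, 3·2+4·5=26≤26, objective 33.
(a,b)=(3,4): 5·3+1·4=19≤30, 3·3+4·4=25≤26, objective 32.
(a,b)=(4,3): 5·4+1·3=23≤30, 3·4+4·3=24≤26, objective 31.
(a,b)=(5,2): 5·5+1·2=27≤30, 3·5+4·2=23≤26, objective 30.
Maximum is 33 at (a,b)=(2,5).

33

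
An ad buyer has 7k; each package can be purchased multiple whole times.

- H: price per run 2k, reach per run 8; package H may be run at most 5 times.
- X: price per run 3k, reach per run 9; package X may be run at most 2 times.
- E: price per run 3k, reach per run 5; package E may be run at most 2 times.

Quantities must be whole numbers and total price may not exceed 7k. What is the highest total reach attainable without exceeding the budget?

25

H has the best ratio (8/2); taking only H gives at most 3×8 = 24 (stopped by the price limit).
Mixing does better — 2×H and 1×X: price 7 ≤ 7, reach 2·8 + 1·9 = 25.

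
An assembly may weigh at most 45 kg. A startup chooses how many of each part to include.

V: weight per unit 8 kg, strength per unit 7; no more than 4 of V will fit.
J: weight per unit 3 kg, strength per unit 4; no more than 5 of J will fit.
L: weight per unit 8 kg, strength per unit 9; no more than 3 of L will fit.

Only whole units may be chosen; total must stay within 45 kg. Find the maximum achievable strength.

50

2×V, 4×J, and 2×L: weight 44 ≤ 45, strength 2·7 + 4·4 + 2·9 = 48.
1×V, 4×J, and 3×L: weight 44 ≤ 45, strength 1·7 + 4·4 + 3·9 = 50.
Best is 50.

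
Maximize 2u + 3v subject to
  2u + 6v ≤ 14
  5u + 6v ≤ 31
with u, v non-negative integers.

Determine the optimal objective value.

12

The continuous relaxation peaks at (5.67, 0.444) with value 12.67; rounding to a feasible lattice point costs some objective.
(u,v)=(6,0) is feasible, giving 12.
(u,v)=(4,1) is feasible, giving 11.
(u,v)=(5,0) is feasible, giving 10.
The best lattice point is (6,0), giving 12.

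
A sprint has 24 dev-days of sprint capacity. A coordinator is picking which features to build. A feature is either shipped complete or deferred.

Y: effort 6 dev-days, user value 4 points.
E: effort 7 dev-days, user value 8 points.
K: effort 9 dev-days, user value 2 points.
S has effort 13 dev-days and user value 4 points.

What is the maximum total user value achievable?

Allowing fractional choices, the relaxed optimum would be about 15.4, but features are indivisible.
Y + E: effort 6 + 7 = 13 ≤ 24, user value 4 + 8 = 12.
E + S: effort 7 + 13 = 20 ≤ 24, user value 8 + 4 = 12.
Y + E + K: effort 6 + 7 + 9 = 22 ≤ 24, user value 4 + 8 + 2 = 14.
Best is Y, E, and K with total user value 14.

14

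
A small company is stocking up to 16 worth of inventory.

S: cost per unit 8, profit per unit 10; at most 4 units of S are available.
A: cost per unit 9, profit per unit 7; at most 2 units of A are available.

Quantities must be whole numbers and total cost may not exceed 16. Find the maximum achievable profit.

This is a bounded integer knapsack.
S has the best ratio (10/8); taking only S gives at most 2×10 = 20 (stopped by the cost limit).
Optimal: 2×S: cost 16 ≤ 16, profit 2·10 = 20.

20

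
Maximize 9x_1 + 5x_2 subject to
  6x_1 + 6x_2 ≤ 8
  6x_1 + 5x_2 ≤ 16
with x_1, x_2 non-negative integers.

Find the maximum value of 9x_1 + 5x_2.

9

The continuous relaxation peaks at (1.33, 0) with value 12.00; rounding to a feasible lattice point costs some objective.
(x_1,x_2)=(1,0): 6·1+6·0=6≤8, 6·1+5·0=6≤16, objective 9.
(x_1,x_2)=(0,1): 6·0+6·1=6≤8, 6·0+5·1=5≤16, objective 5.
The best lattice point is (1,0), giving 9.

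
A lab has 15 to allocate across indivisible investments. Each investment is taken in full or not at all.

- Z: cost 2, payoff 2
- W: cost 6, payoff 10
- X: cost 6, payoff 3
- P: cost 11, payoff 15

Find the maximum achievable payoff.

Allowing fractional choices, the relaxed optimum would be about 22.3, but investments are indivisible.
Z + W + X: cost 2 + 6 + 6 = 14 ≤ 15, payoff 2 + 10 + 3 = 15.
Z + P: cost 2 + 11 = 13 ≤ 15, payoff 2 + 15 = 17.
P: cost 11 ≤ 15, payoff 15.
Best is Z and P with total payoff 17.

17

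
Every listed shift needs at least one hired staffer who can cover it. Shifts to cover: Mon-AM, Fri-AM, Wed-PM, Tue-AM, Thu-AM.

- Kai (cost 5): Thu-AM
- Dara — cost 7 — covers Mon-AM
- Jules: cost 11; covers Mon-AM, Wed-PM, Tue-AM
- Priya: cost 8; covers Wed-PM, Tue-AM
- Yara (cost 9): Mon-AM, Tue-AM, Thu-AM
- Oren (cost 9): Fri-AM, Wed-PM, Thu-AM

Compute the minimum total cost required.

18

Choose Yara and Oren: together they cover Mon-AM, Fri-AM, Wed-PM, Tue-AM, Thu-AM — every shift.
Total cost: 9 + 9 = 18.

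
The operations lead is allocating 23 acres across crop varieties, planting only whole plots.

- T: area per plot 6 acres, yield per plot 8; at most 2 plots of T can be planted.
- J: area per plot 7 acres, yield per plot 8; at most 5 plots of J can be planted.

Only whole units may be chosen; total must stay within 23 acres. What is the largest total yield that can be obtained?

24

Take 3×J: area 21 ≤ 23, yield 3·8 = 24.
No other integer combination yields more.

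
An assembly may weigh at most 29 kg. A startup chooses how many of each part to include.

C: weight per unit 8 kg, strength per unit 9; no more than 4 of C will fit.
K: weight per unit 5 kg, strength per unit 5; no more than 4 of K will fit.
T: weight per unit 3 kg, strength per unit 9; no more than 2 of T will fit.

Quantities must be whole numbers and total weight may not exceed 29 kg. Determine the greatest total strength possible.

42

1×C, 3×K, and 2×T: weight 29 ≤ 29, strength 1·9 + 3·5 + 2·9 = 42.
2×C, 1×K, and 2×T: weight 27 ≤ 29, strength 2·9 + 1·5 + 2·9 = 41.
Best is 42.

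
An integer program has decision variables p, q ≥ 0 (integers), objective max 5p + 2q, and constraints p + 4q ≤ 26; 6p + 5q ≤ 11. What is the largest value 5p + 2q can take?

Relaxing integrality, the LP optimum is 9.17 at (p,q) = (1.83, 0), which is not an integer point.
(p,q)=(1,1): 1·1+4·1=5≤26, 6·1+5·1=11≤11, objective 7.
(p,q)=(1,0): 1·1+4·0=1≤26, 6·1+5·0=6≤11, objective 5.
The best lattice point is (1,1), giving 7.

7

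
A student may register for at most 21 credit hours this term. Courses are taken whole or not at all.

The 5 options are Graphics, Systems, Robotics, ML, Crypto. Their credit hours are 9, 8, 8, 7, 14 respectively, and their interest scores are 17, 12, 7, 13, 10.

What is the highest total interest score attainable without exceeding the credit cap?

30

Take Graphics and ML: credit hours 9 + 7 = 16 ≤ 21, interest score 17 + 13 = 30.
No other feasible combination does better.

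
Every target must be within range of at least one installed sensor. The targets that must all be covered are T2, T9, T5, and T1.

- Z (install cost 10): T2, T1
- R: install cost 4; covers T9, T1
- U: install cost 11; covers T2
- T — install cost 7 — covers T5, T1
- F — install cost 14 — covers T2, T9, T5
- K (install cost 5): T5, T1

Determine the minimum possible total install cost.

The greedy cost-per-new-target heuristic would pick R, K, and Z for 19, but a cheaper cover exists.
Choose R and F: together they cover T2, T9, T5, T1 — every target.
Total install cost: 4 + 14 = 18.
No cover costs less than 18.

18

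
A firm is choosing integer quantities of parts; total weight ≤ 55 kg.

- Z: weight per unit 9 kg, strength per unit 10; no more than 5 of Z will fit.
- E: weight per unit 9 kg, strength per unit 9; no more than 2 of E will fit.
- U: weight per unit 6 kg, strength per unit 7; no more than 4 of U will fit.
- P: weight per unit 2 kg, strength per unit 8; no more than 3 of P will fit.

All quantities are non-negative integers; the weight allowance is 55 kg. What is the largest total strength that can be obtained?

This is a bounded integer knapsack.
P has the best ratio (8/2); taking only P gives at most 3×8 = 24 (stopped by the supply cap of 3).
Mixing does better — 4×Z, 2×U, and 3×P: weight 54 ≤ 55, strength 4·10 + 2·7 + 3·8 = 78.

78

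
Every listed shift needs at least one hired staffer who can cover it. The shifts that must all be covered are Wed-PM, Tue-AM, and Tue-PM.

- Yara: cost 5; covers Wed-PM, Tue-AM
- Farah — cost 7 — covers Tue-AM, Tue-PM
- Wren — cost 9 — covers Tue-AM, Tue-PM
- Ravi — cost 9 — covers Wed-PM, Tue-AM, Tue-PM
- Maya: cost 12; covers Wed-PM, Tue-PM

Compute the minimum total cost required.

This is an integer covering problem.
The greedy cost-per-new-shift heuristic would pick Yara and Farah for 12, but a cheaper cover exists.
Ravi alone covers Wed-PM, Tue-AM, Tue-PM — every shift.
Total cost: 9.
No cover costs less than 9.

9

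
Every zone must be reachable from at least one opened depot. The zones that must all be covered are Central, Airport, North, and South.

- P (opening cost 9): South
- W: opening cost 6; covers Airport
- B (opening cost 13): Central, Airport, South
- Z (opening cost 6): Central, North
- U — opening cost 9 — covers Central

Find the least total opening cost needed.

19

Choose B and Z: together they cover Central, Airport, North, South — every zone.
Total opening cost: 13 + 6 = 19.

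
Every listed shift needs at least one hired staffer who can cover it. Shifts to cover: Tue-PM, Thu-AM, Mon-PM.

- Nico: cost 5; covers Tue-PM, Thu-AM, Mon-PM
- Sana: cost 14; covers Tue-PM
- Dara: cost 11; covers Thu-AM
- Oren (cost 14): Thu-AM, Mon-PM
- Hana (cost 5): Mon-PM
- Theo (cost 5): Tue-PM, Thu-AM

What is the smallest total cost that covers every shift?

5

This is an integer covering problem.
Nico alone covers Tue-PM, Thu-AM, Mon-PM — every shift.
Total cost: 5.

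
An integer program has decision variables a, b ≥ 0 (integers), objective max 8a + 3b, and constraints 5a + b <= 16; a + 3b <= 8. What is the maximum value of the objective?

(a,b)=(3,1) is feasible, giving 27.
(a,b)=(3,0) is feasible, giving 24.
(a,b)=(2,2) is feasible, giving 22.
No feasible integer point exceeds 27.

27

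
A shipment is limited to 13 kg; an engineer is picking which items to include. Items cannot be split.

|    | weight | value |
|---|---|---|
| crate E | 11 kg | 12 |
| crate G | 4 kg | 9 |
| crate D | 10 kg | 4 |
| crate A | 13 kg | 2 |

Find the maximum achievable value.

crate E: weight 11 ≤ 13, value 12.
crate D: weight 10 ≤ 13, value 4.
crate G: weight 4 ≤ 13, value 9.
Best is crate E with total value 12.

12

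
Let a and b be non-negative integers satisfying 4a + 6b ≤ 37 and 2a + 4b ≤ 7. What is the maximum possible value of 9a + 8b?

27

The continuous relaxation peaks at (3.5, 0) with value 31.50; rounding to a feasible lattice point costs some objective.
(a,b)=(3,0): 4·3+6·0=12≤37, 2·3+4·0=6≤7, objective 27.
(a,b)=(2,0): 4·2+6·0=8≤37, 2·2+4·0=4≤7, objective 18.
No feasible integer point exceeds 27.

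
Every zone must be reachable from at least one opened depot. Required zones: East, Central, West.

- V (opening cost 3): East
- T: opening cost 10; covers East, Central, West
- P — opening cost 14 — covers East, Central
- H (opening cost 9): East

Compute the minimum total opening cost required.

T alone covers East, Central, West — every zone.
Total opening cost: 10.

10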